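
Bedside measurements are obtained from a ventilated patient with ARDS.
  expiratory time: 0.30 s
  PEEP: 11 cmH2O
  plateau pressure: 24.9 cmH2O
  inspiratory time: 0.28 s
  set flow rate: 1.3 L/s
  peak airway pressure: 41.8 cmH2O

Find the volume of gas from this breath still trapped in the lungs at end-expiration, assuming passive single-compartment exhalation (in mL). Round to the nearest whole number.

Vt = flow × Ti = 1.3 L/s × 0.28 s × 1000 mL/L = 364.0 mL.
R = (PIP − Pplat)/V̇ = (41.8 − 24.9) / 1.3 = 16.9/1.3 = 13.0 cmH2O·s/L.
C = Vt/(Pplat − PEEP) = 364.0 / (24.9 − 11) = 364.0/13.9 = 26.187 mL/cmH2O.
τ = R × C = 13.0 × 0.02619 L/cmH2O = 0.3405 s.
Fraction remaining = e^(−Te/τ) = e^(−0.30/0.3405) = 0.4143.
Trapped volume = 364.0 × 0.4143 = 150.81 mL.

151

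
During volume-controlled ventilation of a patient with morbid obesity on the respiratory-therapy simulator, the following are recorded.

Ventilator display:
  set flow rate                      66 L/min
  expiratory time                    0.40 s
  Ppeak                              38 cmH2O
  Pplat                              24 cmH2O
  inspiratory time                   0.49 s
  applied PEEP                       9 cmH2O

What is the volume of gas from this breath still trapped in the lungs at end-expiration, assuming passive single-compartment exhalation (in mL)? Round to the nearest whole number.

225

Flow: 66 L/min ÷ 60 = 1.1 L/s.
Vt = flow × Ti = 1.1 L/s × 0.49 s × 1000 mL/L = 539.0 mL.
R = (PIP − Pplat)/V̇ = (38 − 24) / 1.1 = 14.0/1.1 = 12.727 cmH2O·s/L.
C = Vt/(Pplat − PEEP) = 539.0 / (24 − 9) = 539.0/15.0 = 35.933 mL/cmH2O.
τ = R × C = 12.727 × 0.03593 L/cmH2O = 0.4573 s.
Fraction remaining = e^(−Te/τ) = e^(−0.40/0.4573) = 0.417.
Trapped volume = 539.0 × 0.417 = 224.76 mL.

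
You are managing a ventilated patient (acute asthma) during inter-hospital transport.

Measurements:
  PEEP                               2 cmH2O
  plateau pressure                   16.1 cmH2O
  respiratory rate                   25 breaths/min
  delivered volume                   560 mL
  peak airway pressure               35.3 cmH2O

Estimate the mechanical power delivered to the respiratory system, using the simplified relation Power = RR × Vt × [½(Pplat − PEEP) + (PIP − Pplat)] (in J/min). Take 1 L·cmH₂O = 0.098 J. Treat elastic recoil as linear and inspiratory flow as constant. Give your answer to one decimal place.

Per-breath work = Vt × [½(Pplat−PEEP) + (PIP−Pplat)] = 0.560 × [0.5×14.1 + 19.2] = 0.560 × 26.25 = 14.7 L·cmH2O.
Power = 25 × 14.7 = 367.5 L·cmH2O/min.
× 0.098 J/(L·cmH2O) → 36.015 J/min.

36.0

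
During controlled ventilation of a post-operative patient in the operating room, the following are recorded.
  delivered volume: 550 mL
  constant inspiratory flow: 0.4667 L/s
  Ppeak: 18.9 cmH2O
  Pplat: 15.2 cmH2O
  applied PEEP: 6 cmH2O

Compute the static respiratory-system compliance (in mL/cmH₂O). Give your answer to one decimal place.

Cstat = Vt / (Pplat − PEEP) = 550 / (15.2 − 6) = 550 / 9.2 = 59.783 mL/cmH2O.

59.8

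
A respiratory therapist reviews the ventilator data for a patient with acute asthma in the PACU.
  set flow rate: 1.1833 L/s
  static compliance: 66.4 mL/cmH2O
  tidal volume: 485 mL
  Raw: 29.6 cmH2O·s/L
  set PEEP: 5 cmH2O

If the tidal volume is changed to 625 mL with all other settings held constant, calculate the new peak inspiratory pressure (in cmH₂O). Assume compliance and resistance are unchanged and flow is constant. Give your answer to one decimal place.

49.4

PIP = Vt/C + R·V̇ + PEEP (constant-flow equation of motion).
Only the elastic term changes: ΔPIP = ΔVt / C = (625 − 485) / 66.4 = 2.108 cmH2O.
Original PIP = 485/66.4 + 29.6×1.1833 + 5 = 47.33 cmH2O; new PIP = 47.33 + (2.108) = 49.438 cmH2O.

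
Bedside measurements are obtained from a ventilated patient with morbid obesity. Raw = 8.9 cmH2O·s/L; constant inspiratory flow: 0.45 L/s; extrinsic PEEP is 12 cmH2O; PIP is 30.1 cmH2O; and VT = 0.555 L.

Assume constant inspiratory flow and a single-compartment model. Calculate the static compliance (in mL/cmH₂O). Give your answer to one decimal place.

Equation of motion (constant flow): PIP = Vt/C + R·V̇ + PEEP.
Vt/C = PIP − R·V̇ − PEEP = 30.1 − 8.9×0.45 − 12 = 30.1 − 4.005 − 12 = 14.095 cmH2O.
C = Vt / 14.095 = 555 / 14.095 = 39.376 mL/cmH2O.

39.4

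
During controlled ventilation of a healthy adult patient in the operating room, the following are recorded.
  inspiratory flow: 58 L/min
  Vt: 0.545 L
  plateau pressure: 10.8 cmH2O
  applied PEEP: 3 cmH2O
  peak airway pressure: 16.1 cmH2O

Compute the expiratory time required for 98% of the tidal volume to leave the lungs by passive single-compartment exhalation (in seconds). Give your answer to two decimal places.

Flow: 58 L/min ÷ 60 = 0.9667 L/s.
R = (PIP − Pplat)/V̇ = (16.1 − 10.8) / 0.9667 = 5.3/0.9667 = 5.483 cmH2O·s/L.
C = Vt/(Pplat − PEEP) = 545.0 / (10.8 − 3) = 545.0/7.8 = 69.872 mL/cmH2O.
τ = R × C = 5.483 × 0.06987 L/cmH2O = 0.3831 s.
t = −τ·ln(1 − 0.98) = −0.3831·ln(0.02) = 1.499 s.

1.50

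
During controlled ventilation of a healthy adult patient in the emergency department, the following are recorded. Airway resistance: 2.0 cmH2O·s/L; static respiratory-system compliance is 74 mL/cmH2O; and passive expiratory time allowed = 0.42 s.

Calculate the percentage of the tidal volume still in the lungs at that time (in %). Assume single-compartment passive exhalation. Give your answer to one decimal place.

τ = R × C = 2.0 × 74 mL/cmH2O = 2.0 × 0.074 L/cmH2O = 0.148 s.
Passive exhalation: V(t)/V₀ = e^(−t/τ) = e^(−0.42/0.148) = 0.05855.
Fraction remaining = 0.05855 → 5.855%.

5.9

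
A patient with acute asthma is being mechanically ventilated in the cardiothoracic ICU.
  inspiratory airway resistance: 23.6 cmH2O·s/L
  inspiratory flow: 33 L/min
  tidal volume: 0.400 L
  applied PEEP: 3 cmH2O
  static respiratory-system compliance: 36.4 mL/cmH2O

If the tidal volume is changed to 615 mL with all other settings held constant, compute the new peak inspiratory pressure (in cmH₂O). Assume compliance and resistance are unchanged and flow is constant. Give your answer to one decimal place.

32.9

Flow: 33 L/min ÷ 60 = 0.55 L/s.
PIP = Vt/C + R·V̇ + PEEP (constant-flow equation of motion).
Only the elastic term changes: ΔPIP = ΔVt / C = (615 − 400) / 36.4 = 5.907 cmH2O.
Original PIP = 400/36.4 + 23.6×0.55 + 3 = 26.969 cmH2O; new PIP = 26.969 + (5.907) = 32.876 cmH2O.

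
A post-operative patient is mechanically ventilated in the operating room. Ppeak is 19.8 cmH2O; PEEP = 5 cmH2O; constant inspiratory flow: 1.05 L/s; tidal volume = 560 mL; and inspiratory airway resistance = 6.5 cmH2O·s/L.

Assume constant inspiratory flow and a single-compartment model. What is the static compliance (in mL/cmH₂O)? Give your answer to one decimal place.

Equation of motion (constant flow): PIP = Vt/C + R·V̇ + PEEP.
Vt/C = PIP − R·V̇ − PEEP = 19.8 − 6.5×1.05 − 5 = 19.8 − 6.825 − 5 = 7.975 cmH2O.
C = Vt / 7.975 = 560 / 7.975 = 70.219 mL/cmH2O.

70.2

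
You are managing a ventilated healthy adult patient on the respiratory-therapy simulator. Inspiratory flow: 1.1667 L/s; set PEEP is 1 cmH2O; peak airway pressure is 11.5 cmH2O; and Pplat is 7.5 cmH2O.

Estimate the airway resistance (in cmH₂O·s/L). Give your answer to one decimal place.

Raw = (PIP − Pplat) / flow = (11.5 − 7.5) / 1.1667 = 4.0 / 1.1667 = 3.428 cmH2O·s/L.

3.4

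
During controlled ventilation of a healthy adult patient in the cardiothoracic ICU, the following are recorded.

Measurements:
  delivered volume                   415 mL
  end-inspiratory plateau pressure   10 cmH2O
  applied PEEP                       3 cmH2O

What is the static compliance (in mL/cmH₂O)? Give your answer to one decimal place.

Cstat = Vt / (Pplat − PEEP) = 415 / (10 − 3) = 415 / 7.0 = 59.286 mL/cmH2O.

59.3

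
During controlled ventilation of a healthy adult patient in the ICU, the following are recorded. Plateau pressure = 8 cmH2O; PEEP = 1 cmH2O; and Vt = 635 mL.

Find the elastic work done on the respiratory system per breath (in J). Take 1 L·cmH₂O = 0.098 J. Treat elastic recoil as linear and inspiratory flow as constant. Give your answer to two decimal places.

0.22

Elastic work ≈ ½ × (Pplat − PEEP) × Vt = 0.5 × (8 − 1) × 0.635 L = 0.5 × 7.0 × 0.635 = 2.223 L·cmH2O.
× 0.098 J/(L·cmH2O) → 0.2179 J.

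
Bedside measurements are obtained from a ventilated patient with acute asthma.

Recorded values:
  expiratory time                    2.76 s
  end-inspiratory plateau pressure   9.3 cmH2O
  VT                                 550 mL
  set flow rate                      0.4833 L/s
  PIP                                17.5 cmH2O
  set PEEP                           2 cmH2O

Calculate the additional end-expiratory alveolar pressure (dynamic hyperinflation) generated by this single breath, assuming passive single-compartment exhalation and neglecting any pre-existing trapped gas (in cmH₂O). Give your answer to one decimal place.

R = (PIP − Pplat)/V̇ = (17.5 − 9.3) / 0.4833 = 8.2/0.4833 = 16.967 cmH2O·s/L.
C = Vt/(Pplat − PEEP) = 550.0 / (9.3 − 2) = 550.0/7.3 = 75.342 mL/cmH2O.
τ = R × C = 16.967 × 0.07534 L/cmH2O = 1.278 s.
Fraction remaining = e^(−Te/τ) = e^(−2.76/1.278) = 0.1154; trapped volume = 550.0 × 0.1154 = 63.47 mL.
Additional alveolar pressure from trapping ≈ V_trapped / C = 63.47 / 75.342 = 0.8424 cmH2O.

0.8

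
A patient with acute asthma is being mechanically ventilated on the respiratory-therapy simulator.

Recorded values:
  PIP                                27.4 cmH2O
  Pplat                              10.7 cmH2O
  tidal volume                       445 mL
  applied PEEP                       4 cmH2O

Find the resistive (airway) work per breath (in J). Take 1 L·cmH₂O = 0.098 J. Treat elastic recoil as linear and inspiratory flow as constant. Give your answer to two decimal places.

0.73

With constant inspiratory flow the resistive pressure is constant at PIP − Pplat = 27.4 − 10.7 = 16.7 cmH2O, so resistive work = 16.7 × 0.445 = 7.432 L·cmH2O.
× 0.098 J/(L·cmH2O) → 0.7283 J.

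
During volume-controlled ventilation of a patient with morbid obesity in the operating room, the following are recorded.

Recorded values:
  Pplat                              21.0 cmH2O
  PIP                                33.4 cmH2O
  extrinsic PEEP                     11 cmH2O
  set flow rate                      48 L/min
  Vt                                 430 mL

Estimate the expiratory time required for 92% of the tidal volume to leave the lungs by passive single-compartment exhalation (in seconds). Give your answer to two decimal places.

1.68

Flow: 48 L/min ÷ 60 = 0.8 L/s.
R = (PIP − Pplat)/V̇ = (33.4 − 21.0) / 0.8 = 12.4/0.8 = 15.5 cmH2O·s/L.
C = Vt/(Pplat − PEEP) = 430.0 / (21.0 − 11) = 430.0/10.0 = 43.0 mL/cmH2O.
τ = R × C = 15.5 × 0.043 L/cmH2O = 0.6665 s.
t = −τ·ln(1 − 0.92) = −0.6665·ln(0.08) = 1.683 s.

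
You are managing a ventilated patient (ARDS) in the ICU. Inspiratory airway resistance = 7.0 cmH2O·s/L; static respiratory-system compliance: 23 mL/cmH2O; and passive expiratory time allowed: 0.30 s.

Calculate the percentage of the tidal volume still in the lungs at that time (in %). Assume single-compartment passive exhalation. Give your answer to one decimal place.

15.5

τ = R × C = 7.0 × 23 mL/cmH2O = 7.0 × 0.023 L/cmH2O = 0.161 s.
Passive exhalation: V(t)/V₀ = e^(−t/τ) = e^(−0.30/0.161) = 0.1552.
Fraction remaining = 0.1552 → 15.52%.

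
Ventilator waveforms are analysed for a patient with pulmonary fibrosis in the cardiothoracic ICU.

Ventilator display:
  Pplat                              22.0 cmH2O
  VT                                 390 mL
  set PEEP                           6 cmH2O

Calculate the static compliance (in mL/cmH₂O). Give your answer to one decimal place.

Cstat = Vt / (Pplat − PEEP) = 390 / (22.0 − 6) = 390 / 16.0 = 24.375 mL/cmH2O.

24.4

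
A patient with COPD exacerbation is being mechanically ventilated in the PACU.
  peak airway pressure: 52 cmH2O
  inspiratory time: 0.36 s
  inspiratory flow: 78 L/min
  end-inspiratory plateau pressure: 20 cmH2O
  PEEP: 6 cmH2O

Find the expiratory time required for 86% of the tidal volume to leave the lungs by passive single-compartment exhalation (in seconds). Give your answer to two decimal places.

Flow: 78 L/min ÷ 60 = 1.3 L/s.
Vt = flow × Ti = 1.3 L/s × 0.36 s × 1000 mL/L = 468.0 mL.
R = (PIP − Pplat)/V̇ = (52 − 20) / 1.3 = 32.0/1.3 = 24.615 cmH2O·s/L.
C = Vt/(Pplat − PEEP) = 468.0 / (20 − 6) = 468.0/14.0 = 33.429 mL/cmH2O.
τ = R × C = 24.615 × 0.03343 L/cmH2O = 0.8229 s.
t = −τ·ln(1 − 0.86) = −0.8229·ln(0.14) = 1.618 s.

1.62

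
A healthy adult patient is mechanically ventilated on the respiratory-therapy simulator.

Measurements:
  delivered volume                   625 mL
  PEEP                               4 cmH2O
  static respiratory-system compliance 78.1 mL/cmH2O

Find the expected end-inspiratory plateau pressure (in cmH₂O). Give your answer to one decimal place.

12.0

Pplat = PEEP + Vt / Cstat = 4 + 625 / 78.1 = 4 + 8.003 = 12.003 cmH2O.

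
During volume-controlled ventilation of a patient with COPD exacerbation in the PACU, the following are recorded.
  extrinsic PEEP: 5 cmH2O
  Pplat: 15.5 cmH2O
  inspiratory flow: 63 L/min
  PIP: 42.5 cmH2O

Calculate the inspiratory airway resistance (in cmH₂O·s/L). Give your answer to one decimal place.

Flow: 63 L/min ÷ 60 = 1.05 L/s.
Raw = (PIP − Pplat) / flow = (42.5 − 15.5) / 1.05 = 27.0 / 1.05 = 25.714 cmH2O·s/L.

25.7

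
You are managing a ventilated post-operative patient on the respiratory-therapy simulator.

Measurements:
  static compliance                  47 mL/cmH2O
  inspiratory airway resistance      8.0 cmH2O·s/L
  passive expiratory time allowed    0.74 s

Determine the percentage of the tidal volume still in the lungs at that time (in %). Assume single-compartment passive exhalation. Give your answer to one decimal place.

14.0

τ = R × C = 8.0 × 47 mL/cmH2O = 8.0 × 0.047 L/cmH2O = 0.376 s.
Passive exhalation: V(t)/V₀ = e^(−t/τ) = e^(−0.74/0.376) = 0.1397.
Fraction remaining = 0.1397 → 13.97%.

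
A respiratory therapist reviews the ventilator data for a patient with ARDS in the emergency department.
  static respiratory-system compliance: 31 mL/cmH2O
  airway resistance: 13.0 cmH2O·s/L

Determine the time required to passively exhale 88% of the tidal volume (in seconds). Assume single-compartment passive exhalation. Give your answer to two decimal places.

τ = R × C = 13.0 × 31 mL/cmH2O = 13.0 × 0.031 L/cmH2O = 0.403 s.
Exhaled fraction f = 1 − e^(−t/τ) → t = −τ·ln(1 − f) = −0.403·ln(0.12) = 0.8545 s.

0.85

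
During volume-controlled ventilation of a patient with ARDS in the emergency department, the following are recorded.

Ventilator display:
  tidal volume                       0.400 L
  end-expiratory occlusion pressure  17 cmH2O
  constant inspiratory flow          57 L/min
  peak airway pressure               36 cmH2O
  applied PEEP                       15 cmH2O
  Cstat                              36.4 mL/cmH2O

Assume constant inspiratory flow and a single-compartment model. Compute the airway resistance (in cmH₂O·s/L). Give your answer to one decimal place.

Flow: 57 L/min ÷ 60 = 0.95 L/s.
Total PEEP = 17 cmH2O (set 15 + intrinsic 2); this is the baseline alveolar pressure.
Equation of motion (constant flow): PIP = Vt/C + R·V̇ + PEEP.
R·V̇ = PIP − Vt/C − PEEP = 36 − 400/36.4 − 17 = 36 − 10.989 − 17 = 8.011 cmH2O.
R = 8.011 / 0.95 = 8.433 cmH2O·s/L.

8.4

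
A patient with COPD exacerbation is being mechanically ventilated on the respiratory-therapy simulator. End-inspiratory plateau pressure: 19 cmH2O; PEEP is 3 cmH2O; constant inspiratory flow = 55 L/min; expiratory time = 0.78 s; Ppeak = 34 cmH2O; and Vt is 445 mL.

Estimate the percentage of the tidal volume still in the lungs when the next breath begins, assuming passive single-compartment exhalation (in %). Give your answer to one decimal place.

Flow: 55 L/min ÷ 60 = 0.9167 L/s.
R = (PIP − Pplat)/V̇ = (34 − 19) / 0.9167 = 15.0/0.9167 = 16.363 cmH2O·s/L.
C = Vt/(Pplat − PEEP) = 445.0 / (19 − 3) = 445.0/16.0 = 27.813 mL/cmH2O.
τ = R × C = 16.363 × 0.02781 L/cmH2O = 0.4551 s.
Fraction remaining at end-expiration = e^(−Te/τ) = e^(−0.78/0.4551) = 0.1802 → 18.02%.

18.0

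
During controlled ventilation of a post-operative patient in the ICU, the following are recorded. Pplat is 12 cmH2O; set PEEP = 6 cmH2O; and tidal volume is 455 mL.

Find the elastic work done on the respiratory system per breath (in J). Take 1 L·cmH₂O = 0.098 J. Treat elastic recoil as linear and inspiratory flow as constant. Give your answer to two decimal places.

0.13

Elastic work ≈ ½ × (Pplat − PEEP) × Vt = 0.5 × (12 − 6) × 0.455 L = 0.5 × 6.0 × 0.455 = 1.365 L·cmH2O.
× 0.098 J/(L·cmH2O) → 0.1338 J.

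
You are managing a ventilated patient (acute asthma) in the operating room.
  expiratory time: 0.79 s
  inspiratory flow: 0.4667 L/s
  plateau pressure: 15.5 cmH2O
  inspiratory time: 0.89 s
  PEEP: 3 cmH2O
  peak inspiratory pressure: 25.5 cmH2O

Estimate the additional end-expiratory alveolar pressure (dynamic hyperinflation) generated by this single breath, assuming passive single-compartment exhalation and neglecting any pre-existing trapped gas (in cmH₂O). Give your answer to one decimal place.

4.1

Vt = flow × Ti = 0.4667 L/s × 0.89 s × 1000 mL/L = 415.36 mL.
R = (PIP − Pplat)/V̇ = (25.5 − 15.5) / 0.4667 = 10.0/0.4667 = 21.427 cmH2O·s/L.
C = Vt/(Pplat − PEEP) = 415.36 / (15.5 − 3) = 415.36/12.5 = 33.229 mL/cmH2O.
τ = R × C = 21.427 × 0.03323 L/cmH2O = 0.712 s.
Fraction remaining = e^(−Te/τ) = e^(−0.79/0.712) = 0.3297; trapped volume = 415.36 × 0.3297 = 136.94 mL.
Additional alveolar pressure from trapping ≈ V_trapped / C = 136.94 / 33.229 = 4.121 cmH2O.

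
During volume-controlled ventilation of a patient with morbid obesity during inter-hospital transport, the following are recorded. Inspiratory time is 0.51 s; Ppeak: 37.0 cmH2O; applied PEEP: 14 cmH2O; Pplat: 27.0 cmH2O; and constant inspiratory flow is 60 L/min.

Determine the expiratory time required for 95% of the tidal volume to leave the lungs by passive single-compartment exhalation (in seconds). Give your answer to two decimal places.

Flow: 60 L/min ÷ 60 = 1 L/s.
Vt = flow × Ti = 1 L/s × 0.51 s × 1000 mL/L = 510.0 mL.
R = (PIP − Pplat)/V̇ = (37.0 − 27.0) / 1 = 10.0/1 = 10.0 cmH2O·s/L.
C = Vt/(Pplat − PEEP) = 510.0 / (27.0 − 14) = 510.0/13.0 = 39.231 mL/cmH2O.
τ = R × C = 10.0 × 0.03923 L/cmH2O = 0.3923 s.
t = −τ·ln(1 − 0.95) = −0.3923·ln(0.05) = 1.175 s.

1.18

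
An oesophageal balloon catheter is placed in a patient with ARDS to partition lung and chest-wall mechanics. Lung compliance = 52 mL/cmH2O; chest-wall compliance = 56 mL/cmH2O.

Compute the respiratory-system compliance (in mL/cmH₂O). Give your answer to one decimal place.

Lung and chest wall are elastances in series: 1/Crs = 1/CL + 1/Ccw.
1/Crs = 1/52 + 1/56 = 0.03709.
Crs = 26.961 mL/cmH2O.

27.0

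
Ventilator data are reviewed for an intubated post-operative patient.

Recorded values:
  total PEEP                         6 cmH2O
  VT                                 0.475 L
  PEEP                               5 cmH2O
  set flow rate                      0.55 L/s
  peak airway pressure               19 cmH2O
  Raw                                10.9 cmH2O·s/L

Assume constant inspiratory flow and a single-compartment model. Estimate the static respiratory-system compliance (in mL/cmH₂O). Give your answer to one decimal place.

67.8

Total PEEP = 6 cmH2O (set 5 + intrinsic 1); this is the baseline alveolar pressure.
Equation of motion (constant flow): PIP = Vt/C + R·V̇ + PEEP.
Vt/C = PIP − R·V̇ − PEEP = 19 − 10.9×0.55 − 6 = 19 − 5.995 − 6 = 7.005 cmH2O.
C = Vt / 7.005 = 475 / 7.005 = 67.809 mL/cmH2O.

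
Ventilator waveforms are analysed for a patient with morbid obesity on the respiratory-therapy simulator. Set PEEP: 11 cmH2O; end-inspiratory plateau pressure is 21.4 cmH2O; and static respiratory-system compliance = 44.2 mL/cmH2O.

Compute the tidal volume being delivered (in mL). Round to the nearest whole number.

460

Vt = Cstat × (Pplat − PEEP) = 44.2 × (21.4 − 11) = 44.2 × 10.4 = 459.68 mL.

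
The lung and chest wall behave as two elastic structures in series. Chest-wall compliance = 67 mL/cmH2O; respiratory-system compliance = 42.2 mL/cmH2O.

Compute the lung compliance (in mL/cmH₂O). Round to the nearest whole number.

114

1/CL = 1/Crs − 1/Ccw.
1/CL = 1/42.2 − 1/67 = 0.008771.
CL = 114.01 mL/cmH2O.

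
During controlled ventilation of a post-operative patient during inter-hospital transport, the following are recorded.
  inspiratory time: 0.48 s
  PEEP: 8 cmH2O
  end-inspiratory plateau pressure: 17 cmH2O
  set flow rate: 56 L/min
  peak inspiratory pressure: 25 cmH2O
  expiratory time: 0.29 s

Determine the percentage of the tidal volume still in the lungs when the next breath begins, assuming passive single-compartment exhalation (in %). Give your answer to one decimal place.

50.7

Flow: 56 L/min ÷ 60 = 0.9333 L/s.
Vt = flow × Ti = 0.9333 L/s × 0.48 s × 1000 mL/L = 447.98 mL.
R = (PIP − Pplat)/V̇ = (25 − 17) / 0.9333 = 8.0/0.9333 = 8.572 cmH2O·s/L.
C = Vt/(Pplat − PEEP) = 447.98 / (17 − 8) = 447.98/9.0 = 49.776 mL/cmH2O.
τ = R × C = 8.572 × 0.04978 L/cmH2O = 0.4267 s.
Fraction remaining at end-expiration = e^(−Te/τ) = e^(−0.29/0.4267) = 0.5068 → 50.68%.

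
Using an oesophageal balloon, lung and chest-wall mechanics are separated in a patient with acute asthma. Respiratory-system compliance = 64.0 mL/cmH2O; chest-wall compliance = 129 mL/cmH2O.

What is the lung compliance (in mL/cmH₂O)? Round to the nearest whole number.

127

1/CL = 1/Crs − 1/Ccw.
1/CL = 1/64.0 − 1/129 = 0.007873.
CL = 127.02 mL/cmH2O.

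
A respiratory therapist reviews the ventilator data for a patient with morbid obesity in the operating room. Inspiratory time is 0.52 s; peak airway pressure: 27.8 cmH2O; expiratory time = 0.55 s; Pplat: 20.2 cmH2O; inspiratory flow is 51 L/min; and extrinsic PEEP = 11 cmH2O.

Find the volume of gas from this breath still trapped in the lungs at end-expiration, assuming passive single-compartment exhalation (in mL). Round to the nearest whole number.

Flow: 51 L/min ÷ 60 = 0.85 L/s.
Vt = flow × Ti = 0.85 L/s × 0.52 s × 1000 mL/L = 442.0 mL.
R = (PIP − Pplat)/V̇ = (27.8 − 20.2) / 0.85 = 7.6/0.85 = 8.941 cmH2O·s/L.
C = Vt/(Pplat − PEEP) = 442.0 / (20.2 − 11) = 442.0/9.2 = 48.043 mL/cmH2O.
τ = R × C = 8.941 × 0.04804 L/cmH2O = 0.4295 s.
Fraction remaining = e^(−Te/τ) = e^(−0.55/0.4295) = 0.2779.
Trapped volume = 442.0 × 0.2779 = 122.83 mL.

123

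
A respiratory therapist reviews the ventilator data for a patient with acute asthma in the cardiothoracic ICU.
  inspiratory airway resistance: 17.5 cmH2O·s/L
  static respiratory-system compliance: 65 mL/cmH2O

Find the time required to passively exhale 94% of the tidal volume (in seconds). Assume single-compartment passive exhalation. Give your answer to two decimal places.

τ = R × C = 17.5 × 65 mL/cmH2O = 17.5 × 0.065 L/cmH2O = 1.138 s.
Exhaled fraction f = 1 − e^(−t/τ) → t = −τ·ln(1 − f) = −1.138·ln(0.06) = 3.202 s.

3.20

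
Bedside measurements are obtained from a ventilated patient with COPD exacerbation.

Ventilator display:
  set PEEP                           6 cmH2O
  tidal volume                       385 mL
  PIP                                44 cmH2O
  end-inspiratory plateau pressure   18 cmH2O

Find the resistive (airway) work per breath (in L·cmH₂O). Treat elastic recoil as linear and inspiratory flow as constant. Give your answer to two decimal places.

10.01

With constant inspiratory flow the resistive pressure is constant at PIP − Pplat = 44 − 18 = 26.0 cmH2O, so resistive work = 26.0 × 0.385 = 10.01 L·cmH2O.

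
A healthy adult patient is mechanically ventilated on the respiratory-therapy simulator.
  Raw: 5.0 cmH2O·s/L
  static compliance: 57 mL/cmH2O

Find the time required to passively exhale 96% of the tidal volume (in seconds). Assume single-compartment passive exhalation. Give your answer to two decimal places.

τ = R × C = 5.0 × 57 mL/cmH2O = 5.0 × 0.057 L/cmH2O = 0.285 s.
Exhaled fraction f = 1 − e^(−t/τ) → t = −τ·ln(1 − f) = −0.285·ln(0.04) = 0.9174 s.

0.92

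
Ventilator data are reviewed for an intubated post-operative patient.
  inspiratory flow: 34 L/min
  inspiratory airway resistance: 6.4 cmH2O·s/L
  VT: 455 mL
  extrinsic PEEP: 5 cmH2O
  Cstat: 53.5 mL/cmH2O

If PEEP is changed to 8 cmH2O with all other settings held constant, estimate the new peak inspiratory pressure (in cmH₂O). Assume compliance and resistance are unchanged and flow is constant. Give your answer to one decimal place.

20.1

Flow: 34 L/min ÷ 60 = 0.5667 L/s.
PIP = Vt/C + R·V̇ + PEEP (constant-flow equation of motion).
Only the baseline term changes: ΔPIP = ΔPEEP = 8 − 5 = 3.0 cmH2O.
Original PIP = 455/53.5 + 6.4×0.5667 + 5 = 17.132 cmH2O; new PIP = 17.132 + (3.0) = 20.132 cmH2O.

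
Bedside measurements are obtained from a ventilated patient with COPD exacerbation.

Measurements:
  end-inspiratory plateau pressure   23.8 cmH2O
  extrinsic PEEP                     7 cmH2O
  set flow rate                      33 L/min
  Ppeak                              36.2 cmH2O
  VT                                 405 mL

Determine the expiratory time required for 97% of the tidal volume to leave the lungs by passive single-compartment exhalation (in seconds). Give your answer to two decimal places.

1.91

Flow: 33 L/min ÷ 60 = 0.55 L/s.
R = (PIP − Pplat)/V̇ = (36.2 − 23.8) / 0.55 = 12.4/0.55 = 22.545 cmH2O·s/L.
C = Vt/(Pplat − PEEP) = 405.0 / (23.8 − 7) = 405.0/16.8 = 24.107 mL/cmH2O.
τ = R × C = 22.545 × 0.02411 L/cmH2O = 0.5436 s.
t = −τ·ln(1 − 0.97) = −0.5436·ln(0.03) = 1.906 s.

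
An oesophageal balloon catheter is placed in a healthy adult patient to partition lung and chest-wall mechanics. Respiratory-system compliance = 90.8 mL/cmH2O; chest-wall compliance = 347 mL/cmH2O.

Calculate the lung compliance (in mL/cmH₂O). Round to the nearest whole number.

123

1/CL = 1/Crs − 1/Ccw.
1/CL = 1/90.8 − 1/347 = 0.008131.
CL = 122.99 mL/cmH2O.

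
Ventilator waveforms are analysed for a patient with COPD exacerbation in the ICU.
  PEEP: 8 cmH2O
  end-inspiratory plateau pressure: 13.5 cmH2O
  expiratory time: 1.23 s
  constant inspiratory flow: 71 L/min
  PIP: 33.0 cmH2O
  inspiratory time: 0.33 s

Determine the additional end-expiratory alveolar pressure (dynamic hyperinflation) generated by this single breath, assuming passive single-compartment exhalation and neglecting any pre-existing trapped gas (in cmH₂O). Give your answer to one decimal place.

1.9

Flow: 71 L/min ÷ 60 = 1.1833 L/s.
Vt = flow × Ti = 1.1833 L/s × 0.33 s × 1000 mL/L = 390.49 mL.
R = (PIP − Pplat)/V̇ = (33.0 − 13.5) / 1.1833 = 19.5/1.1833 = 16.479 cmH2O·s/L.
C = Vt/(Pplat − PEEP) = 390.49 / (13.5 − 8) = 390.49/5.5 = 70.998 mL/cmH2O.
τ = R × C = 16.479 × 0.071 L/cmH2O = 1.17 s.
Fraction remaining = e^(−Te/τ) = e^(−1.23/1.17) = 0.3495; trapped volume = 390.49 × 0.3495 = 136.48 mL.
Additional alveolar pressure from trapping ≈ V_trapped / C = 136.48 / 70.998 = 1.922 cmH2O.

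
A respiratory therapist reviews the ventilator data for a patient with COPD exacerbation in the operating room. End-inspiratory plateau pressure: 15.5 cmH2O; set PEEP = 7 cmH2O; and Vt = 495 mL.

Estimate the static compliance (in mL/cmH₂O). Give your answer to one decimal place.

58.2

Cstat = Vt / (Pplat − PEEP) = 495 / (15.5 − 7) = 495 / 8.5 = 58.235 mL/cmH2O.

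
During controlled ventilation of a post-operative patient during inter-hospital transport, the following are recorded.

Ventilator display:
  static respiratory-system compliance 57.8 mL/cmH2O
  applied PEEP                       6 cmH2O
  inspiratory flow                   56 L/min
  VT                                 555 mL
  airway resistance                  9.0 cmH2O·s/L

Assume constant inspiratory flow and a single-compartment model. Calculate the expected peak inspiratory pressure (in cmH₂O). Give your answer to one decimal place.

24.0

Flow: 56 L/min ÷ 60 = 0.9333 L/s.
Equation of motion (constant flow): PIP = Vt/C + R·V̇ + PEEP.
PIP = 555/57.8 + 9.0×0.9333 + 6 = 9.602 + 8.4 + 6 = 24.002 cmH2O.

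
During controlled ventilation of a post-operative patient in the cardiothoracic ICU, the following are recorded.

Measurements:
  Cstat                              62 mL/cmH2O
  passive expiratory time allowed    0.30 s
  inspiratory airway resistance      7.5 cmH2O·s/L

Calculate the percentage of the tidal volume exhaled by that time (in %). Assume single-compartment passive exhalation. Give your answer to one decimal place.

τ = R × C = 7.5 × 62 mL/cmH2O = 7.5 × 0.062 L/cmH2O = 0.465 s.
Passive exhalation: V(t)/V₀ = e^(−t/τ) = e^(−0.30/0.465) = 0.5246.
Fraction exhaled = 1 − 0.5246 = 0.4754 → 47.54%.

47.5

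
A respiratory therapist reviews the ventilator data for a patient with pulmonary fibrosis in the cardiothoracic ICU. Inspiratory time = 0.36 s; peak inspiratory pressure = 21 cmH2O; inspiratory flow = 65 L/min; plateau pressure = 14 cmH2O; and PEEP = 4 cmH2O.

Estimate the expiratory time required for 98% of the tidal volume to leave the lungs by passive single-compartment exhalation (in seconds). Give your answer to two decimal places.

0.99

Flow: 65 L/min ÷ 60 = 1.0833 L/s.
Vt = flow × Ti = 1.0833 L/s × 0.36 s × 1000 mL/L = 389.99 mL.
R = (PIP − Pplat)/V̇ = (21 − 14) / 1.0833 = 7.0/1.0833 = 6.462 cmH2O·s/L.
C = Vt/(Pplat − PEEP) = 389.99 / (14 − 4) = 389.99/10.0 = 38.999 mL/cmH2O.
τ = R × C = 6.462 × 0.039 L/cmH2O = 0.252 s.
t = −τ·ln(1 − 0.98) = −0.252·ln(0.02) = 0.9858 s.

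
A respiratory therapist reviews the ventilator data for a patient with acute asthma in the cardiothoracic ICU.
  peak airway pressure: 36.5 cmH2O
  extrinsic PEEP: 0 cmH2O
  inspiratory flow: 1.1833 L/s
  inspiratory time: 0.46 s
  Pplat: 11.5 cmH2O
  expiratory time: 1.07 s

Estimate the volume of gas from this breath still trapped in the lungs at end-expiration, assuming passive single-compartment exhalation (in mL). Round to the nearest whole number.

Vt = flow × Ti = 1.1833 L/s × 0.46 s × 1000 mL/L = 544.32 mL.
R = (PIP − Pplat)/V̇ = (36.5 − 11.5) / 1.1833 = 25.0/1.1833 = 21.127 cmH2O·s/L.
C = Vt/(Pplat − PEEP) = 544.32 / (11.5 − 0) = 544.32/11.5 = 47.332 mL/cmH2O.
τ = R × C = 21.127 × 0.04733 L/cmH2O = 0.9999 s.
Fraction remaining = e^(−Te/τ) = e^(−1.07/0.9999) = 0.343.
Trapped volume = 544.32 × 0.343 = 186.7 mL.

187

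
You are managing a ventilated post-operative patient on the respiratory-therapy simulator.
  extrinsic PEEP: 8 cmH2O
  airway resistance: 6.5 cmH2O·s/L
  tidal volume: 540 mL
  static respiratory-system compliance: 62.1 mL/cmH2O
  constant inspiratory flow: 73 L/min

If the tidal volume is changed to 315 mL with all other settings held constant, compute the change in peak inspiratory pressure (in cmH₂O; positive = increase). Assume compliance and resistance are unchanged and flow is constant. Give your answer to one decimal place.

PIP = Vt/C + R·V̇ + PEEP (constant-flow equation of motion).
Only the elastic term changes: ΔPIP = ΔVt / C = (315 − 540) / 62.1 = -3.623 cmH2O.

-3.6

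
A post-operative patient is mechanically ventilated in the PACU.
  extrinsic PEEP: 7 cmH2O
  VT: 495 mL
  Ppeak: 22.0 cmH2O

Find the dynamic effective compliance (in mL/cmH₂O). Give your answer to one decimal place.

Dynamic compliance = Vt / (PIP − PEEP) = 495 / (22.0 − 7) = 495 / 15.0 = 33.0 mL/cmH2O.

33.0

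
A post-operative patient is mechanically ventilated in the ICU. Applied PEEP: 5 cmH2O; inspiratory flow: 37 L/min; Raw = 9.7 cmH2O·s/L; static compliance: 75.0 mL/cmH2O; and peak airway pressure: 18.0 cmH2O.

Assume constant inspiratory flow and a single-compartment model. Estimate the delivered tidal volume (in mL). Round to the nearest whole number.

Flow: 37 L/min ÷ 60 = 0.6167 L/s.
Equation of motion (constant flow): PIP = Vt/C + R·V̇ + PEEP.
Vt/C = PIP − R·V̇ − PEEP = 18.0 − 5.982 − 5 = 7.018 cmH2O.
Vt = C × 7.018 = 75.0 × 7.018 = 526.35 mL.

526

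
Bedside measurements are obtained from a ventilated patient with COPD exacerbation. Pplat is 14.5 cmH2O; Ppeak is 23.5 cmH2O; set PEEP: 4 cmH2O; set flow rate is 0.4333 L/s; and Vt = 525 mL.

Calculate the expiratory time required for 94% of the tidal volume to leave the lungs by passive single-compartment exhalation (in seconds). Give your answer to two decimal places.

2.92

R = (PIP − Pplat)/V̇ = (23.5 − 14.5) / 0.4333 = 9.0/0.4333 = 20.771 cmH2O·s/L.
C = Vt/(Pplat − PEEP) = 525.0 / (14.5 − 4) = 525.0/10.5 = 50.0 mL/cmH2O.
τ = R × C = 20.771 × 0.05 L/cmH2O = 1.039 s.
t = −τ·ln(1 − 0.94) = −1.039·ln(0.06) = 2.923 s.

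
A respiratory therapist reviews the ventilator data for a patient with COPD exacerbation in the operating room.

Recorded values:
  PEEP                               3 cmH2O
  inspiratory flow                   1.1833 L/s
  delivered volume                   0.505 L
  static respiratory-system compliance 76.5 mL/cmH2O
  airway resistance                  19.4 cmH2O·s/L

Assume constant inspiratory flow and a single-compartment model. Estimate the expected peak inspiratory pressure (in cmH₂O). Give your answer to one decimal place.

Equation of motion (constant flow): PIP = Vt/C + R·V̇ + PEEP.
PIP = 505/76.5 + 19.4×1.1833 + 3 = 6.601 + 22.956 + 3 = 32.557 cmH2O.

32.6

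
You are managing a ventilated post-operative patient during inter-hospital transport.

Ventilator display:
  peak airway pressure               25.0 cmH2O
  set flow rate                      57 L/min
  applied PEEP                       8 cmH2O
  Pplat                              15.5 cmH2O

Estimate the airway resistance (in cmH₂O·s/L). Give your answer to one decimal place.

Flow: 57 L/min ÷ 60 = 0.95 L/s.
Raw = (PIP − Pplat) / flow = (25.0 − 15.5) / 0.95 = 9.5 / 0.95 = 10.0 cmH2O·s/L.

10.0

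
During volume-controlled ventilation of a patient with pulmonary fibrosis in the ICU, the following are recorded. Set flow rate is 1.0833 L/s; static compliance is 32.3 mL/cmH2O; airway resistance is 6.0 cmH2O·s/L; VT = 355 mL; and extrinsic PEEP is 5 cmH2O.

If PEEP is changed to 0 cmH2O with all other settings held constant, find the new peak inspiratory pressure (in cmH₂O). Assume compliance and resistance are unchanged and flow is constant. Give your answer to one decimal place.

PIP = Vt/C + R·V̇ + PEEP (constant-flow equation of motion).
Only the baseline term changes: ΔPIP = ΔPEEP = 0 − 5 = -5.0 cmH2O.
Original PIP = 355/32.3 + 6.0×1.0833 + 5 = 22.491 cmH2O; new PIP = 22.491 + (-5.0) = 17.491 cmH2O.

17.5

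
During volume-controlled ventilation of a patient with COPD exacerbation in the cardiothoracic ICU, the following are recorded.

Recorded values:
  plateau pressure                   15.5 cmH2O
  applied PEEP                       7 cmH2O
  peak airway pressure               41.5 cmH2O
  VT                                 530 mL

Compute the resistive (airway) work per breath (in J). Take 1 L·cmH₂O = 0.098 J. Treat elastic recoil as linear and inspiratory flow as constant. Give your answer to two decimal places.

With constant inspiratory flow the resistive pressure is constant at PIP − Pplat = 41.5 − 15.5 = 26.0 cmH2O, so resistive work = 26.0 × 0.530 = 13.78 L·cmH2O.
× 0.098 J/(L·cmH2O) → 1.35 J.

1.35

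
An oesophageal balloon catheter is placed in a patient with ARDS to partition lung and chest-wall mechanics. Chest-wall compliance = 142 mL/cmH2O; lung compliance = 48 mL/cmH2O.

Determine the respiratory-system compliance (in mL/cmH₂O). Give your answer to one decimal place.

Lung and chest wall are elastances in series: 1/Crs = 1/CL + 1/Ccw.
1/Crs = 1/48 + 1/142 = 0.02788.
Crs = 35.868 mL/cmH2O.

35.9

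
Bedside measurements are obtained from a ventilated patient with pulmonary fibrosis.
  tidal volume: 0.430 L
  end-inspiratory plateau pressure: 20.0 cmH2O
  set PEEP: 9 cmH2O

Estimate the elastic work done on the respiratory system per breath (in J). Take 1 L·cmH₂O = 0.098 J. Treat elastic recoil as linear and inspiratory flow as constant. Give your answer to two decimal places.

0.23

Elastic work ≈ ½ × (Pplat − PEEP) × Vt = 0.5 × (20.0 − 9) × 0.430 L = 0.5 × 11.0 × 0.430 = 2.365 L·cmH2O.
× 0.098 J/(L·cmH2O) → 0.2318 J.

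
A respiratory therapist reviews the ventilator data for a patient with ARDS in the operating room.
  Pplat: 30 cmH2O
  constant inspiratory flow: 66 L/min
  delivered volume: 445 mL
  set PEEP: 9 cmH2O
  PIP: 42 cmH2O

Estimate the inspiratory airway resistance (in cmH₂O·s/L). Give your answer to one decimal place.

10.9

Flow: 66 L/min ÷ 60 = 1.1 L/s.
Raw = (PIP − Pplat) / flow = (42 − 30) / 1.1 = 12.0 / 1.1 = 10.909 cmH2O·s/L.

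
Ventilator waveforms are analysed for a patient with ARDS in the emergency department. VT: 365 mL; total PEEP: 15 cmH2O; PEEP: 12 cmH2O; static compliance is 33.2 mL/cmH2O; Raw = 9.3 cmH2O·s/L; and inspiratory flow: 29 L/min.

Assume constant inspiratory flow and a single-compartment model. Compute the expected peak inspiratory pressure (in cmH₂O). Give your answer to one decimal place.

30.5

Flow: 29 L/min ÷ 60 = 0.4833 L/s.
Total PEEP = 15 cmH2O (set 12 + intrinsic 3); this is the baseline alveolar pressure.
Equation of motion (constant flow): PIP = Vt/C + R·V̇ + PEEP.
PIP = 365/33.2 + 9.3×0.4833 + 15 = 10.994 + 4.495 + 15 = 30.489 cmH2O.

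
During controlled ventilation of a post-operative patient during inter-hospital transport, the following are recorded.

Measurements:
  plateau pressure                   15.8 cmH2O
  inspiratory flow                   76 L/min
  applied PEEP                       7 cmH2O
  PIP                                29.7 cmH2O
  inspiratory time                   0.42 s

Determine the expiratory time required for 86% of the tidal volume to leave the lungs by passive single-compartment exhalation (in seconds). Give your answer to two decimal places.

1.30

Flow: 76 L/min ÷ 60 = 1.2667 L/s.
Vt = flow × Ti = 1.2667 L/s × 0.42 s × 1000 mL/L = 532.01 mL.
R = (PIP − Pplat)/V̇ = (29.7 − 15.8) / 1.2667 = 13.9/1.2667 = 10.973 cmH2O·s/L.
C = Vt/(Pplat − PEEP) = 532.01 / (15.8 − 7) = 532.01/8.8 = 60.456 mL/cmH2O.
τ = R × C = 10.973 × 0.06046 L/cmH2O = 0.6634 s.
t = −τ·ln(1 − 0.86) = −0.6634·ln(0.14) = 1.304 s.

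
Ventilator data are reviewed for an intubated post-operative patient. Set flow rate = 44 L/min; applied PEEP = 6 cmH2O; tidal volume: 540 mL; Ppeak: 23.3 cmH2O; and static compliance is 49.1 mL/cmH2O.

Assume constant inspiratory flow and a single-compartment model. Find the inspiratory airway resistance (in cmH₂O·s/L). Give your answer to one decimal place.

8.6

Flow: 44 L/min ÷ 60 = 0.7333 L/s.
Equation of motion (constant flow): PIP = Vt/C + R·V̇ + PEEP.
R·V̇ = PIP − Vt/C − PEEP = 23.3 − 540/49.1 − 6 = 23.3 − 10.998 − 6 = 6.302 cmH2O.
R = 6.302 / 0.7333 = 8.594 cmH2O·s/L.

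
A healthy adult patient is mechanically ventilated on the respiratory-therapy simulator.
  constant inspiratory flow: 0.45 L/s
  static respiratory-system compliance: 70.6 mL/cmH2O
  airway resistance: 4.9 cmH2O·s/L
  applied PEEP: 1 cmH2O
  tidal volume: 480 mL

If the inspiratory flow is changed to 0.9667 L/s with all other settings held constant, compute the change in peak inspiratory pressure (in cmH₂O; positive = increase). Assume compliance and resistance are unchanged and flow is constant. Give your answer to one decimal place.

PIP = Vt/C + R·V̇ + PEEP (constant-flow equation of motion).
Only the resistive term changes: ΔPIP = R × ΔV̇ = 4.9 × (0.9667 − 0.45) = 4.9 × 0.5167 = 2.532 cmH2O.

2.5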